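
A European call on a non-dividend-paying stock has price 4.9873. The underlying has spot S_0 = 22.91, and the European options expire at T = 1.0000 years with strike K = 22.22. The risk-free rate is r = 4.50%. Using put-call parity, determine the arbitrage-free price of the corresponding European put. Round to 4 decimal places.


Put-call parity: C - P = S_0 * exp(-qT) - K * exp(-rT).
S_0 * exp(-qT) = 22.9100 * 1.00000000 = 22.91000000
K * exp(-rT) = 22.2200 * 0.95599748 = 21.24226405
P = C - S*exp(-qT) + K*exp(-rT)
P = 4.9873 - 22.91000000 + 21.24226405 = 3.3196

Answer: Put price = 3.3196


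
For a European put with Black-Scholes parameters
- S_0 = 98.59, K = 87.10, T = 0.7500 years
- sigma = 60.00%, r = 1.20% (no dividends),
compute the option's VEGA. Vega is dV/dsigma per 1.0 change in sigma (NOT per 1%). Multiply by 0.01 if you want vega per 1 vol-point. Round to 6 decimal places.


Answer: Vega = 29.822682

Derivation:
d1 = 0.5155987179; d2 = -0.0040165243
phi(d1) = 0.3492876263; exp(-qT) = 1.0000000000; exp(-rT) = 0.9910403788
Vega = S * exp(-qT) * phi(d1) * sqrt(T) = 98.5900 * 1.0000000000 * 0.3492876263 * 0.8660254038 = 29.822682


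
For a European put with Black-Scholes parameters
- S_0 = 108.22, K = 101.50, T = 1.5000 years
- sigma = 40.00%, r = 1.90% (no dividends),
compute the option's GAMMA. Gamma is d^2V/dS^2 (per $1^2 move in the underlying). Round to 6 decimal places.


Answer: Gamma = 0.006849

Derivation:
d1 = 0.4339830252; d2 = -0.0559149234
phi(d1) = 0.3630883208; exp(-qT) = 1.0000000000; exp(-rT) = 0.9719022941
Gamma = exp(-qT) * phi(d1) / (S * sigma * sqrt(T)) = 1.0000000000 * 0.3630883208 / (108.2200 * 0.4000 * 1.2247448714) = 0.006849


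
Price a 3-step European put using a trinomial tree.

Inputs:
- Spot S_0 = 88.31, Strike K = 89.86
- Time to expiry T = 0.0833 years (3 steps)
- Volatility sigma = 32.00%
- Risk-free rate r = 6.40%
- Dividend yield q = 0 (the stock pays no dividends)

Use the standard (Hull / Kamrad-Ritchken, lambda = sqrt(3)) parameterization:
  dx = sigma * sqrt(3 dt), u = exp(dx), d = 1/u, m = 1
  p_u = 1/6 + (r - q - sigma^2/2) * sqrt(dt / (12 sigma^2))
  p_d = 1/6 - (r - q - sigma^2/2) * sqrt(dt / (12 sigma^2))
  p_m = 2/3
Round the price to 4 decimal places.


Answer: Price = V(0,0) = 3.7863

Derivation:
dt = T/N = 0.027767; dx = sigma*sqrt(3*dt) = 0.092358
u = exp(dx) = 1.096757; d = 1/u = 0.911779
p_u = 0.168591, p_m = 0.666667, p_d = 0.164743
Discount per step: exp(-r*dt) = 0.998225
Stock lattice S(k, j) with j the centered position index:
  k=0: S(0,+0) = 88.3100
  k=1: S(1,-1) = 80.5192; S(1,+0) = 88.3100; S(1,+1) = 96.8546
  k=2: S(2,-2) = 73.4157; S(2,-1) = 80.5192; S(2,+0) = 88.3100; S(2,+1) = 96.8546; S(2,+2) = 106.2260
  k=3: S(3,-3) = 66.9389; S(3,-2) = 73.4157; S(3,-1) = 80.5192; S(3,+0) = 88.3100; S(3,+1) = 96.8546; S(3,+2) = 106.2260; S(3,+3) = 116.5041
Terminal payoffs V(N, j) = max(K - S_T, 0):
  V(3,-3) = 22.921074; V(3,-2) = 16.444270; V(3,-1) = 9.340790; V(3,+0) = 1.550000; V(3,+1) = 0.000000; V(3,+2) = 0.000000; V(3,+3) = 0.000000
Backward induction: V(k, j) = exp(-r*dt) * [p_u * V(k+1, j+1) + p_m * V(k+1, j) + p_d * V(k+1, j-1)]
  V(2,-2) = exp(-r*dt) * [p_u*9.340790 + p_m*16.444270 + p_d*22.921074] = 16.284729
  V(2,-1) = exp(-r*dt) * [p_u*1.550000 + p_m*9.340790 + p_d*16.444270] = 9.181250
  V(2,+0) = exp(-r*dt) * [p_u*0.000000 + p_m*1.550000 + p_d*9.340790] = 2.567592
  V(2,+1) = exp(-r*dt) * [p_u*0.000000 + p_m*0.000000 + p_d*1.550000] = 0.254898
  V(2,+2) = exp(-r*dt) * [p_u*0.000000 + p_m*0.000000 + p_d*0.000000] = 0.000000
  V(1,-1) = exp(-r*dt) * [p_u*2.567592 + p_m*9.181250 + p_d*16.284729] = 9.220094
  V(1,+0) = exp(-r*dt) * [p_u*0.254898 + p_m*2.567592 + p_d*9.181250] = 3.261443
  V(1,+1) = exp(-r*dt) * [p_u*0.000000 + p_m*0.254898 + p_d*2.567592] = 0.591871
  V(0,+0) = exp(-r*dt) * [p_u*0.591871 + p_m*3.261443 + p_d*9.220094] = 3.786287


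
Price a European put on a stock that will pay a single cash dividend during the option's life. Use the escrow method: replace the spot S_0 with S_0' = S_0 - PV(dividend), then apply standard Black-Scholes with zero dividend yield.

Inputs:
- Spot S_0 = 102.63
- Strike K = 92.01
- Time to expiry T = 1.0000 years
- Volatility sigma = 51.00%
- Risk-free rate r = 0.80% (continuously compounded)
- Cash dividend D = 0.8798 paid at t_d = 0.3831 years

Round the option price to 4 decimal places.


Answer: Price = 14.6174

Derivation:
PV(D) = D * exp(-r * t_d) = 0.8798 * 0.99693989 = 0.87710772
S_0' = S_0 - PV(D) = 102.6300 - 0.87710772 = 101.75289228
d1 = (ln(S_0'/K) + (r + sigma^2/2)*T) / (sigma*sqrt(T)) = 0.46803918
d2 = d1 - sigma*sqrt(T) = -0.04196082
exp(-rT) = 0.99203191
N(-d1) = 0.31987829; N(-d2) = 0.51673503
P = K * exp(-rT) * N(-d2) - S_0' * N(-d1) = 92.0100 * 0.99203191 * 0.51673503 - 101.75289228 * 0.31987829 = 14.6174


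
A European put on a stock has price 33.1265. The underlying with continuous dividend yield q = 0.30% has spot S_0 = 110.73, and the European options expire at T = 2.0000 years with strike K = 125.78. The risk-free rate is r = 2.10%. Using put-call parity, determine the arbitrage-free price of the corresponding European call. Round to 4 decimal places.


Put-call parity: C - P = S_0 * exp(-qT) - K * exp(-rT).
S_0 * exp(-qT) = 110.7300 * 0.99401796 = 110.06760916
K * exp(-rT) = 125.7800 * 0.95886978 = 120.60664100
C = P + S*exp(-qT) - K*exp(-rT)
C = 33.1265 + 110.06760916 - 120.60664100 = 22.5875

Answer: Call price = 22.5875


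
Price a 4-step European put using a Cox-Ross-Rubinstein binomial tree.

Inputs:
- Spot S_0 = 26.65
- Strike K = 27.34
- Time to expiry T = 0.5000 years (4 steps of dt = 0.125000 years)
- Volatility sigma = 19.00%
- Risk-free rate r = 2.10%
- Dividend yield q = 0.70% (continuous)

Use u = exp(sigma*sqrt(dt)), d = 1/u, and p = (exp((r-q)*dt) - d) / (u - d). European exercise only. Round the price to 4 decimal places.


Answer: Price = V(0,0) = 1.7147

Derivation:
dt = T/N = 0.125000
u = exp(sigma*sqrt(dt)) = 1.069483; d = 1/u = 0.935031
p = (exp((r-q)*dt) - d) / (u - d) = 0.496240
Discount per step: exp(-r*dt) = 0.997378
Stock lattice S(k, i) with i counting down-moves:
  k=0: S(0,0) = 26.6500
  k=1: S(1,0) = 28.5017; S(1,1) = 24.9186
  k=2: S(2,0) = 30.4821; S(2,1) = 26.6500; S(2,2) = 23.2997
  k=3: S(3,0) = 32.6001; S(3,1) = 28.5017; S(3,2) = 24.9186; S(3,3) = 21.7859
  k=4: S(4,0) = 34.8652; S(4,1) = 30.4821; S(4,2) = 26.6500; S(4,3) = 23.2997; S(4,4) = 20.3705
Terminal payoffs V(N, i) = max(K - S_T, 0):
  V(4,0) = 0.000000; V(4,1) = 0.000000; V(4,2) = 0.690000; V(4,3) = 4.040338; V(4,4) = 6.969484
Backward induction: V(k, i) = exp(-r*dt) * [p * V(k+1, i) + (1-p) * V(k+1, i+1)].
  V(3,0) = exp(-r*dt) * [p*0.000000 + (1-p)*0.000000] = 0.000000
  V(3,1) = exp(-r*dt) * [p*0.000000 + (1-p)*0.690000] = 0.346683
  V(3,2) = exp(-r*dt) * [p*0.690000 + (1-p)*4.040338] = 2.371533
  V(3,3) = exp(-r*dt) * [p*4.040338 + (1-p)*6.969484] = 5.501465
  V(2,0) = exp(-r*dt) * [p*0.000000 + (1-p)*0.346683] = 0.174187
  V(2,1) = exp(-r*dt) * [p*0.346683 + (1-p)*2.371533] = 1.363139
  V(2,2) = exp(-r*dt) * [p*2.371533 + (1-p)*5.501465] = 3.937918
  V(1,0) = exp(-r*dt) * [p*0.174187 + (1-p)*1.363139] = 0.771107
  V(1,1) = exp(-r*dt) * [p*1.363139 + (1-p)*3.937918] = 2.653236
  V(0,0) = exp(-r*dt) * [p*0.771107 + (1-p)*2.653236] = 1.714742


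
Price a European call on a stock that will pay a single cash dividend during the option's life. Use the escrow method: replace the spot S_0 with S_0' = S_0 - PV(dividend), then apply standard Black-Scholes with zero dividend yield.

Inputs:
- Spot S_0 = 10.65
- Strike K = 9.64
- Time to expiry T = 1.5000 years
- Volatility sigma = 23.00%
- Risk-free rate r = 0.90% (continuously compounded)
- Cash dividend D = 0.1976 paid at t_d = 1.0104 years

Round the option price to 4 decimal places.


Answer: Price = 1.6518

Derivation:
PV(D) = D * exp(-r * t_d) = 0.1976 * 0.99094762 = 0.19581125
S_0' = S_0 - PV(D) = 10.6500 - 0.19581125 = 10.45418875
d1 = (ln(S_0'/K) + (r + sigma^2/2)*T) / (sigma*sqrt(T)) = 0.47660903
d2 = d1 - sigma*sqrt(T) = 0.19491771
exp(-rT) = 0.98659072
N(d1) = 0.68317972; N(d2) = 0.57727131
C = S_0' * N(d1) - K * exp(-rT) * N(d2) = 10.45418875 * 0.68317972 - 9.6400 * 0.98659072 * 0.57727131 = 1.6518


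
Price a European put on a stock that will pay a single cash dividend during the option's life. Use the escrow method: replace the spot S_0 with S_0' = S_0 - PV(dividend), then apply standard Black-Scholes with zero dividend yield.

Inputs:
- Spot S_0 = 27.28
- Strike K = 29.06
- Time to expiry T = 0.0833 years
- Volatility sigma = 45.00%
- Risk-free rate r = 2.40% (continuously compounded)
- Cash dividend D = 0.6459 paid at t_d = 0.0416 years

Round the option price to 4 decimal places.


PV(D) = D * exp(-r * t_d) = 0.6459 * 0.99900210 = 0.64525546
S_0' = S_0 - PV(D) = 27.2800 - 0.64525546 = 26.63474454
d1 = (ln(S_0'/K) + (r + sigma^2/2)*T) / (sigma*sqrt(T)) = -0.59065343
d2 = d1 - sigma*sqrt(T) = -0.72053125
exp(-rT) = 0.99800280
N(-d1) = 0.72262367; N(-d2) = 0.76440102
P = K * exp(-rT) * N(-d2) - S_0' * N(-d1) = 29.0600 * 0.99800280 * 0.76440102 - 26.63474454 * 0.72262367 = 2.9222

Answer: Price = 2.9222


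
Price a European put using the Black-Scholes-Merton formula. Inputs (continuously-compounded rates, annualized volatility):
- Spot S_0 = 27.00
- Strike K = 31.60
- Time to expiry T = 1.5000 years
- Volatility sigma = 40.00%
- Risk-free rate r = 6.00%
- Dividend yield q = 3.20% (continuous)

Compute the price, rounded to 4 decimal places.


Answer: Price = 6.9995

Derivation:
d1 = (ln(S/K) + (r - q + 0.5*sigma^2) * T) / (sigma * sqrt(T)) = 0.00955249
d2 = d1 - sigma * sqrt(T) = -0.48034546
exp(-rT) = 0.91393119; exp(-qT) = 0.95313379
P = K * exp(-rT) * N(-d2) - S_0 * exp(-qT) * N(-d1)
N(-d1) = 0.49618917; N(-d2) = 0.68450911
P = 31.6000 * 0.91393119 * 0.68450911 - 27.0000 * 0.95313379 * 0.49618917 = 6.9995


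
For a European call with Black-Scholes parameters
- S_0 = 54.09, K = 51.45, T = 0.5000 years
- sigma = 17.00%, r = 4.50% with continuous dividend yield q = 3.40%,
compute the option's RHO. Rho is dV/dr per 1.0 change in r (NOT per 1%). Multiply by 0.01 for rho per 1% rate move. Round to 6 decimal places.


d1 = 0.5221265126; d2 = 0.4019183598
phi(d1) = 0.3481065803; exp(-qT) = 0.9831436846; exp(-rT) = 0.9777512372
N(d2) = 0.6561279448
Rho = K*T*exp(-rT)*N(d2) = 51.4500 * 0.5000 * 0.9777512372 * 0.6561279448 = 16.503357

Answer: Rho = 16.503357


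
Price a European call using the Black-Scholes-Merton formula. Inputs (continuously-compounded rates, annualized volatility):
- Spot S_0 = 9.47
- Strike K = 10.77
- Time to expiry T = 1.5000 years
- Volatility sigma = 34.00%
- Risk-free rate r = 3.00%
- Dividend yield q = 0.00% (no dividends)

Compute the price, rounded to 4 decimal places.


Answer: Price = 1.2493

Derivation:
d1 = (ln(S/K) + (r - q + 0.5*sigma^2) * T) / (sigma * sqrt(T)) = 0.00735907
d2 = d1 - sigma * sqrt(T) = -0.40905418
exp(-rT) = 0.95599748; exp(-qT) = 1.00000000
C = S_0 * exp(-qT) * N(d1) - K * exp(-rT) * N(d2)
N(d1) = 0.50293582; N(d2) = 0.34124995
C = 9.4700 * 1.00000000 * 0.50293582 - 10.7700 * 0.95599748 * 0.34124995 = 1.2493


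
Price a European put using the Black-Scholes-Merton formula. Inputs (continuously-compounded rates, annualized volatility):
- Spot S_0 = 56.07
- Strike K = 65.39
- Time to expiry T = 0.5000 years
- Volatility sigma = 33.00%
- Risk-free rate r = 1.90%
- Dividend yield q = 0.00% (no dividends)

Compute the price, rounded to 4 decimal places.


Answer: Price = 10.9955

Derivation:
d1 = (ln(S/K) + (r - q + 0.5*sigma^2) * T) / (sigma * sqrt(T)) = -0.50158912
d2 = d1 - sigma * sqrt(T) = -0.73493435
exp(-rT) = 0.99054498; exp(-qT) = 1.00000000
P = K * exp(-rT) * N(-d2) - S_0 * exp(-qT) * N(-d1)
N(-d1) = 0.69202171; N(-d2) = 0.76881026
P = 65.3900 * 0.99054498 * 0.76881026 - 56.0700 * 1.00000000 * 0.69202171 = 10.9955


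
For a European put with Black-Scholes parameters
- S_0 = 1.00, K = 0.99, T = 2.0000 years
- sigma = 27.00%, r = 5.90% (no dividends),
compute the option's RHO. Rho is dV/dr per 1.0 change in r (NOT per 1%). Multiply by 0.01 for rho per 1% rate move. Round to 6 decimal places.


d1 = 0.5262716488; d2 = 0.1444339869
phi(d1) = 0.3473510089; exp(-qT) = 1.0000000000; exp(-rT) = 0.8886960526
N(-d2) = 0.4425788902
Rho = -K*T*exp(-rT)*N(-d2) = -0.9900 * 2.0000 * 0.8886960526 * 0.4425788902 = -0.778770

Answer: Rho = -0.778770


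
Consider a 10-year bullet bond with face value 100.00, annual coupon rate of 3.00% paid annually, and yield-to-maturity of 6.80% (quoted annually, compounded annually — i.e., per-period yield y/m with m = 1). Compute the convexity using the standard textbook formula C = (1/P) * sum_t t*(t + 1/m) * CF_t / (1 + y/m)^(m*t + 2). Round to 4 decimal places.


Coupon per period c = face * coupon_rate / m = 3.000000
Periods per year m = 1; per-period yield y/m = 0.068000
Number of cashflows N = 10
Cashflows (t years, CF_t, discount factor 1/(1+y/m)^(m*t), PV):
  t = 1.0000: CF_t = 3.000000, DF = 0.936330, PV = 2.808989
  t = 2.0000: CF_t = 3.000000, DF = 0.876713, PV = 2.630139
  t = 3.0000: CF_t = 3.000000, DF = 0.820892, PV = 2.462677
  t = 4.0000: CF_t = 3.000000, DF = 0.768626, PV = 2.305878
  t = 5.0000: CF_t = 3.000000, DF = 0.719687, PV = 2.159061
  t = 6.0000: CF_t = 3.000000, DF = 0.673864, PV = 2.021593
  t = 7.0000: CF_t = 3.000000, DF = 0.630959, PV = 1.892877
  t = 8.0000: CF_t = 3.000000, DF = 0.590786, PV = 1.772357
  t = 9.0000: CF_t = 3.000000, DF = 0.553170, PV = 1.659510
  t = 10.0000: CF_t = 103.000000, DF = 0.517950, PV = 53.348805
Price P = sum_t PV_t = 73.061887
Convexity numerator sum_t t*(t + 1/m) * CF_t / (1+y/m)^(m*t + 2):
  t = 1.0000: term = 4.925354
  t = 2.0000: term = 13.835265
  t = 3.0000: term = 25.908737
  t = 4.0000: term = 40.431861
  t = 5.0000: term = 56.786322
  t = 6.0000: term = 74.438999
  t = 7.0000: term = 92.932583
  t = 8.0000: term = 111.877106
  t = 9.0000: term = 130.942306
  t = 10.0000: term = 5144.875592
Convexity = (1/P) * sum = 5696.954125 / 73.061887 = 77.974363

Answer: Convexity = 77.9744


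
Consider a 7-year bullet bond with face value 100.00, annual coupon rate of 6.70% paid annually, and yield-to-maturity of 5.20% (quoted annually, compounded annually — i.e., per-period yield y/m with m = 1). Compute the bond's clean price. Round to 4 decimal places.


Answer: Price = 108.6170

Derivation:
Coupon per period c = face * coupon_rate / m = 6.700000
Periods per year m = 1; per-period yield y/m = 0.052000
Number of cashflows N = 7
Cashflows (t years, CF_t, discount factor 1/(1+y/m)^(m*t), PV):
  t = 1.0000: CF_t = 6.700000, DF = 0.950570, PV = 6.368821
  t = 2.0000: CF_t = 6.700000, DF = 0.903584, PV = 6.054013
  t = 3.0000: CF_t = 6.700000, DF = 0.858920, PV = 5.754765
  t = 4.0000: CF_t = 6.700000, DF = 0.816464, PV = 5.470309
  t = 5.0000: CF_t = 6.700000, DF = 0.776106, PV = 5.199913
  t = 6.0000: CF_t = 6.700000, DF = 0.737744, PV = 4.942883
  t = 7.0000: CF_t = 106.700000, DF = 0.701277, PV = 74.826295
Price P = sum_t PV_t = 108.616999


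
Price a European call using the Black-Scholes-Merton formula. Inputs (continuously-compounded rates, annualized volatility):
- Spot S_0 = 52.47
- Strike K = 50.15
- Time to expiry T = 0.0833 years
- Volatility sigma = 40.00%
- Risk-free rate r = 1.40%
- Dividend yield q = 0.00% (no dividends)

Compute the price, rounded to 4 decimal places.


d1 = (ln(S/K) + (r - q + 0.5*sigma^2) * T) / (sigma * sqrt(T)) = 0.45954666
d2 = d1 - sigma * sqrt(T) = 0.34409970
exp(-rT) = 0.99883448; exp(-qT) = 1.00000000
C = S_0 * exp(-qT) * N(d1) - K * exp(-rT) * N(d2)
N(d1) = 0.67707917; N(d2) = 0.63461435
C = 52.4700 * 1.00000000 * 0.67707917 - 50.1500 * 0.99883448 * 0.63461435 = 3.7375

Answer: Price = 3.7375


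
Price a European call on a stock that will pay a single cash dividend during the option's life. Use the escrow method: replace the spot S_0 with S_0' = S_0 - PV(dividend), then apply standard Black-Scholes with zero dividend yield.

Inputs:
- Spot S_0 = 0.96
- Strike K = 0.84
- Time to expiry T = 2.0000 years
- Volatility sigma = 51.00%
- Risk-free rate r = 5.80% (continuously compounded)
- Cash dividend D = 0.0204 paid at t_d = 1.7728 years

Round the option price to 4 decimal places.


PV(D) = D * exp(-r * t_d) = 0.0204 * 0.90228721 = 0.01840666
S_0' = S_0 - PV(D) = 0.9600 - 0.01840666 = 0.94159334
d1 = (ln(S_0'/K) + (r + sigma^2/2)*T) / (sigma*sqrt(T)) = 0.67975366
d2 = d1 - sigma*sqrt(T) = -0.04149526
exp(-rT) = 0.89047522
N(d1) = 0.75166977; N(d2) = 0.48345054
C = S_0' * N(d1) - K * exp(-rT) * N(d2) = 0.94159334 * 0.75166977 - 0.8400 * 0.89047522 * 0.48345054 = 0.3461

Answer: Price = 0.3461


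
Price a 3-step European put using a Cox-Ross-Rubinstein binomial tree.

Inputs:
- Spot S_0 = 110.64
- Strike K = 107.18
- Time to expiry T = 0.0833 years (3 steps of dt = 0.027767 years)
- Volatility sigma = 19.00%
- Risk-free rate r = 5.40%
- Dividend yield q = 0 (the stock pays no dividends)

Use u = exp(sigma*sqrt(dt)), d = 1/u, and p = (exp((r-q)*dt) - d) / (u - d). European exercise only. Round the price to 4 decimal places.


dt = T/N = 0.027767
u = exp(sigma*sqrt(dt)) = 1.032167; d = 1/u = 0.968836
p = (exp((r-q)*dt) - d) / (u - d) = 0.515779
Discount per step: exp(-r*dt) = 0.998502
Stock lattice S(k, i) with i counting down-moves:
  k=0: S(0,0) = 110.6400
  k=1: S(1,0) = 114.1989; S(1,1) = 107.1920
  k=2: S(2,0) = 117.8724; S(2,1) = 110.6400; S(2,2) = 103.8514
  k=3: S(3,0) = 121.6639; S(3,1) = 114.1989; S(3,2) = 107.1920; S(3,3) = 100.6149
Terminal payoffs V(N, i) = max(K - S_T, 0):
  V(3,0) = 0.000000; V(3,1) = 0.000000; V(3,2) = 0.000000; V(3,3) = 6.565067
Backward induction: V(k, i) = exp(-r*dt) * [p * V(k+1, i) + (1-p) * V(k+1, i+1)].
  V(2,0) = exp(-r*dt) * [p*0.000000 + (1-p)*0.000000] = 0.000000
  V(2,1) = exp(-r*dt) * [p*0.000000 + (1-p)*0.000000] = 0.000000
  V(2,2) = exp(-r*dt) * [p*0.000000 + (1-p)*6.565067] = 3.174181
  V(1,0) = exp(-r*dt) * [p*0.000000 + (1-p)*0.000000] = 0.000000
  V(1,1) = exp(-r*dt) * [p*0.000000 + (1-p)*3.174181] = 1.534703
  V(0,0) = exp(-r*dt) * [p*0.000000 + (1-p)*1.534703] = 0.742022

Answer: Price = V(0,0) = 0.7420


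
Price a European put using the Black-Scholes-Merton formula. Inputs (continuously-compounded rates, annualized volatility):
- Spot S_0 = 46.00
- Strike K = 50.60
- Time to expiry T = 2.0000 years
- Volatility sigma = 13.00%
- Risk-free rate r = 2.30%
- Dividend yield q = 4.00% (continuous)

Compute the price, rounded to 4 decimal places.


Answer: Price = 7.0421

Derivation:
d1 = (ln(S/K) + (r - q + 0.5*sigma^2) * T) / (sigma * sqrt(T)) = -0.61143077
d2 = d1 - sigma * sqrt(T) = -0.79527854
exp(-rT) = 0.95504196; exp(-qT) = 0.92311635
P = K * exp(-rT) * N(-d2) - S_0 * exp(-qT) * N(-d1)
N(-d1) = 0.72954278; N(-d2) = 0.78677425
P = 50.6000 * 0.95504196 * 0.78677425 - 46.0000 * 0.92311635 * 0.72954278 = 7.0421


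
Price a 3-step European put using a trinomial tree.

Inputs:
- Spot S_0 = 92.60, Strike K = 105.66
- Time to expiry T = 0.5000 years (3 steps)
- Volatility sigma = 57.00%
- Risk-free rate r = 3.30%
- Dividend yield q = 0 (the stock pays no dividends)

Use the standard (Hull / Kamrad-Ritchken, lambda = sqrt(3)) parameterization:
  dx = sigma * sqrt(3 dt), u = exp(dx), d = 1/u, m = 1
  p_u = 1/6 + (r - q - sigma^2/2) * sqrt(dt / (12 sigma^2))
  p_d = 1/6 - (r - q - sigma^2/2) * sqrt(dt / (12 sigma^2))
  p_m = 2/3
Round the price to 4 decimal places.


Answer: Price = V(0,0) = 22.2676

Derivation:
dt = T/N = 0.166667; dx = sigma*sqrt(3*dt) = 0.403051
u = exp(dx) = 1.496383; d = 1/u = 0.668278
p_u = 0.139902, p_m = 0.666667, p_d = 0.193431
Discount per step: exp(-r*dt) = 0.994515
Stock lattice S(k, j) with j the centered position index:
  k=0: S(0,+0) = 92.6000
  k=1: S(1,-1) = 61.8826; S(1,+0) = 92.6000; S(1,+1) = 138.5651
  k=2: S(2,-2) = 41.3548; S(2,-1) = 61.8826; S(2,+0) = 92.6000; S(2,+1) = 138.5651; S(2,+2) = 207.3464
  k=3: S(3,-3) = 27.6365; S(3,-2) = 41.3548; S(3,-1) = 61.8826; S(3,+0) = 92.6000; S(3,+1) = 138.5651; S(3,+2) = 207.3464; S(3,+3) = 310.2696
Terminal payoffs V(N, j) = max(K - S_T, 0):
  V(3,-3) = 78.023523; V(3,-2) = 64.305245; V(3,-1) = 43.777447; V(3,+0) = 13.060000; V(3,+1) = 0.000000; V(3,+2) = 0.000000; V(3,+3) = 0.000000
Backward induction: V(k, j) = exp(-r*dt) * [p_u * V(k+1, j+1) + p_m * V(k+1, j) + p_d * V(k+1, j-1)]
  V(2,-2) = exp(-r*dt) * [p_u*43.777447 + p_m*64.305245 + p_d*78.023523] = 63.735397
  V(2,-1) = exp(-r*dt) * [p_u*13.060000 + p_m*43.777447 + p_d*64.305245] = 43.212408
  V(2,+0) = exp(-r*dt) * [p_u*0.000000 + p_m*13.060000 + p_d*43.777447] = 17.080393
  V(2,+1) = exp(-r*dt) * [p_u*0.000000 + p_m*0.000000 + p_d*13.060000] = 2.512356
  V(2,+2) = exp(-r*dt) * [p_u*0.000000 + p_m*0.000000 + p_d*0.000000] = 0.000000
  V(1,-1) = exp(-r*dt) * [p_u*17.080393 + p_m*43.212408 + p_d*63.735397] = 43.287536
  V(1,+0) = exp(-r*dt) * [p_u*2.512356 + p_m*17.080393 + p_d*43.212408] = 19.986814
  V(1,+1) = exp(-r*dt) * [p_u*0.000000 + p_m*2.512356 + p_d*17.080393] = 4.951478
  V(0,+0) = exp(-r*dt) * [p_u*4.951478 + p_m*19.986814 + p_d*43.287536] = 22.267619


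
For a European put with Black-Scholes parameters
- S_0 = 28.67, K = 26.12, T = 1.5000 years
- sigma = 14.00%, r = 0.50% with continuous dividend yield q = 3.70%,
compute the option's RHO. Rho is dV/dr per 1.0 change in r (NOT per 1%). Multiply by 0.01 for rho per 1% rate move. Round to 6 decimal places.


Answer: Rho = -16.702981

Derivation:
d1 = 0.3490521454; d2 = 0.1775878634
phi(d1) = 0.3753646846; exp(-qT) = 0.9460120237; exp(-rT) = 0.9925280548
N(-d2) = 0.4295233283
Rho = -K*T*exp(-rT)*N(-d2) = -26.1200 * 1.5000 * 0.9925280548 * 0.4295233283 = -16.702981


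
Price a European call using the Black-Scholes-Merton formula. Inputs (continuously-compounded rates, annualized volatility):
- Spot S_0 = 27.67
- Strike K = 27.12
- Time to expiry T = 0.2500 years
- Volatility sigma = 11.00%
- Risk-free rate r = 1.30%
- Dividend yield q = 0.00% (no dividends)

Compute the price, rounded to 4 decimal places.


d1 = (ln(S/K) + (r - q + 0.5*sigma^2) * T) / (sigma * sqrt(T)) = 0.45163329
d2 = d1 - sigma * sqrt(T) = 0.39663329
exp(-rT) = 0.99675528; exp(-qT) = 1.00000000
C = S_0 * exp(-qT) * N(d1) - K * exp(-rT) * N(d2)
N(d1) = 0.67423341; N(d2) = 0.65418105
C = 27.6700 * 1.00000000 * 0.67423341 - 27.1200 * 0.99675528 * 0.65418105 = 0.9722

Answer: Price = 0.9722


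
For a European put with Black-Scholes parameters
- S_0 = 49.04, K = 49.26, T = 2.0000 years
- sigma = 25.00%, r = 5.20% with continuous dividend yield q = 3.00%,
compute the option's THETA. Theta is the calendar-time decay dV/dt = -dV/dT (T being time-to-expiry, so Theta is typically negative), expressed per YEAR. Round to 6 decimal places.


Answer: Theta = -0.883509

Derivation:
d1 = 0.2885671631; d2 = -0.0649862275
phi(d1) = 0.3826731544; exp(-qT) = 0.9417645336; exp(-rT) = 0.9012252974
Theta = -S*exp(-qT)*phi(d1)*sigma/(2*sqrt(T)) + r*K*exp(-rT)*N(-d2) - q*S*exp(-qT)*N(-d1)
N(-d1) = 0.3864563135; N(-d2) = 0.5259075170; sqrt(T) = 1.4142135624
Term 1 = -49.0400 * 0.9417645336 * 0.3826731544 * 0.2500 / (2 * 1.4142135624) = -1.5621250764
Term 2 = 0.0520 * 49.2600 * 0.9012252974 * 0.5259075170 = 1.2140609865
Term 3 = -0.0300 * 49.0400 * 0.9417645336 * 0.3864563135 = -0.5354444903
Theta = -1.5621250764 + (1.2140609865) + (-0.5354444903) = -0.883509


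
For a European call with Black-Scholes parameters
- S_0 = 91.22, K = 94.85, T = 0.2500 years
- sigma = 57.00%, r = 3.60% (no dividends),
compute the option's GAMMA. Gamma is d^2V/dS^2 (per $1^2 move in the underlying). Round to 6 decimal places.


Answer: Gamma = 0.015335

Derivation:
d1 = 0.0371578067; d2 = -0.2478421933
phi(d1) = 0.3986669651; exp(-qT) = 1.0000000000; exp(-rT) = 0.9910403788
Gamma = exp(-qT) * phi(d1) / (S * sigma * sqrt(T)) = 1.0000000000 * 0.3986669651 / (91.2200 * 0.5700 * 0.5000000000) = 0.015335


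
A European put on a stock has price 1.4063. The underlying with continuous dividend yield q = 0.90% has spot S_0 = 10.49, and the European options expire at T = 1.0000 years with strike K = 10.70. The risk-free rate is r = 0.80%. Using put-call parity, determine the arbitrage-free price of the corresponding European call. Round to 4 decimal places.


Put-call parity: C - P = S_0 * exp(-qT) - K * exp(-rT).
S_0 * exp(-qT) = 10.4900 * 0.99104038 = 10.39601357
K * exp(-rT) = 10.7000 * 0.99203191 = 10.61474149
C = P + S*exp(-qT) - K*exp(-rT)
C = 1.4063 + 10.39601357 - 10.61474149 = 1.1876

Answer: Call price = 1.1876


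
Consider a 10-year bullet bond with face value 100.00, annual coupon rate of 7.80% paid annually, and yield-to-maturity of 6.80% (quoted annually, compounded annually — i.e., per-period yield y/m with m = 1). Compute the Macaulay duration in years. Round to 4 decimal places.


Coupon per period c = face * coupon_rate / m = 7.800000
Periods per year m = 1; per-period yield y/m = 0.068000
Number of cashflows N = 10
Cashflows (t years, CF_t, discount factor 1/(1+y/m)^(m*t), PV):
  t = 1.0000: CF_t = 7.800000, DF = 0.936330, PV = 7.303371
  t = 2.0000: CF_t = 7.800000, DF = 0.876713, PV = 6.838362
  t = 3.0000: CF_t = 7.800000, DF = 0.820892, PV = 6.402961
  t = 4.0000: CF_t = 7.800000, DF = 0.768626, PV = 5.995282
  t = 5.0000: CF_t = 7.800000, DF = 0.719687, PV = 5.613560
  t = 6.0000: CF_t = 7.800000, DF = 0.673864, PV = 5.256142
  t = 7.0000: CF_t = 7.800000, DF = 0.630959, PV = 4.921481
  t = 8.0000: CF_t = 7.800000, DF = 0.590786, PV = 4.608129
  t = 9.0000: CF_t = 7.800000, DF = 0.553170, PV = 4.314727
  t = 10.0000: CF_t = 107.800000, DF = 0.517950, PV = 55.834963
Price P = sum_t PV_t = 107.088977
Macaulay numerator sum_t t * PV_t:
  t * PV_t at t = 1.0000: 7.303371
  t * PV_t at t = 2.0000: 13.676724
  t * PV_t at t = 3.0000: 19.208882
  t * PV_t at t = 4.0000: 23.981127
  t * PV_t at t = 5.0000: 28.067798
  t * PV_t at t = 6.0000: 31.536852
  t * PV_t at t = 7.0000: 34.450369
  t * PV_t at t = 8.0000: 36.865028
  t * PV_t at t = 9.0000: 38.832544
  t * PV_t at t = 10.0000: 558.349632
Macaulay duration D = (sum_t t * PV_t) / P = 792.272326 / 107.088977 = 7.398262

Answer: Macaulay duration = 7.3983 years


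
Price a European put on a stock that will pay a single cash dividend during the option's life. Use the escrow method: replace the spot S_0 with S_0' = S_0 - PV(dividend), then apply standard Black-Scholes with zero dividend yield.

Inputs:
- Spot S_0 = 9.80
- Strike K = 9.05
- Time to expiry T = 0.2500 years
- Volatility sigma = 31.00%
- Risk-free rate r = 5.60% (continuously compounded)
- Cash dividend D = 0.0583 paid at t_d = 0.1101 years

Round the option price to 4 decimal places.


Answer: Price = 0.2572

Derivation:
PV(D) = D * exp(-r * t_d) = 0.0583 * 0.99385337 = 0.05794165
S_0' = S_0 - PV(D) = 9.8000 - 0.05794165 = 9.74205835
d1 = (ln(S_0'/K) + (r + sigma^2/2)*T) / (sigma*sqrt(T)) = 0.64322688
d2 = d1 - sigma*sqrt(T) = 0.48822688
exp(-rT) = 0.98609754
N(-d1) = 0.26003845; N(-d2) = 0.31269457
P = K * exp(-rT) * N(-d2) - S_0' * N(-d1) = 9.0500 * 0.98609754 * 0.31269457 - 9.74205835 * 0.26003845 = 0.2572


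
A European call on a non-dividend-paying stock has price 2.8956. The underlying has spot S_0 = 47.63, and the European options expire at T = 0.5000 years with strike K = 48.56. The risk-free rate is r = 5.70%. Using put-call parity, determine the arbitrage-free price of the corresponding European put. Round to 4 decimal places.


Put-call parity: C - P = S_0 * exp(-qT) - K * exp(-rT).
S_0 * exp(-qT) = 47.6300 * 1.00000000 = 47.63000000
K * exp(-rT) = 48.5600 * 0.97190229 = 47.19557540
P = C - S*exp(-qT) + K*exp(-rT)
P = 2.8956 - 47.63000000 + 47.19557540 = 2.4612

Answer: Put price = 2.4612


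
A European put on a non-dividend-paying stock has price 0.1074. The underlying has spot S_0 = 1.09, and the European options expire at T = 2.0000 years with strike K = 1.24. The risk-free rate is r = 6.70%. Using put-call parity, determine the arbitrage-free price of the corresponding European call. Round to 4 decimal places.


Answer: Call price = 0.1129

Derivation:
Put-call parity: C - P = S_0 * exp(-qT) - K * exp(-rT).
S_0 * exp(-qT) = 1.0900 * 1.00000000 = 1.09000000
K * exp(-rT) = 1.2400 * 0.87459006 = 1.08449168
C = P + S*exp(-qT) - K*exp(-rT)
C = 0.1074 + 1.09000000 - 1.08449168 = 0.1129


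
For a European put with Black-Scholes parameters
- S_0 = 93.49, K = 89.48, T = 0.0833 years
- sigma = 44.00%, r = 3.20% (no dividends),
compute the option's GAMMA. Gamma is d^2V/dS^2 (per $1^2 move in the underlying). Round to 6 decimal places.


d1 = 0.4297005408; d2 = 0.3027088875
phi(d1) = 0.3637604216; exp(-qT) = 1.0000000000; exp(-rT) = 0.9973379496
Gamma = exp(-qT) * phi(d1) / (S * sigma * sqrt(T)) = 1.0000000000 * 0.3637604216 / (93.4900 * 0.4400 * 0.2886173938) = 0.030639

Answer: Gamma = 0.030639


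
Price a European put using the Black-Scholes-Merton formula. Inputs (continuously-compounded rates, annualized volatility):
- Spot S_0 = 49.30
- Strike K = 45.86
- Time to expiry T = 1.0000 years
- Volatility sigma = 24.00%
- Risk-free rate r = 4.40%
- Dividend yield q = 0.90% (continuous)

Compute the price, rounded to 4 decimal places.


Answer: Price = 2.3762

Derivation:
d1 = (ln(S/K) + (r - q + 0.5*sigma^2) * T) / (sigma * sqrt(T)) = 0.56721168
d2 = d1 - sigma * sqrt(T) = 0.32721168
exp(-rT) = 0.95695396; exp(-qT) = 0.99104038
P = K * exp(-rT) * N(-d2) - S_0 * exp(-qT) * N(-d1)
N(-d1) = 0.28528519; N(-d2) = 0.37175389
P = 45.8600 * 0.95695396 * 0.37175389 - 49.3000 * 0.99104038 * 0.28528519 = 2.3762


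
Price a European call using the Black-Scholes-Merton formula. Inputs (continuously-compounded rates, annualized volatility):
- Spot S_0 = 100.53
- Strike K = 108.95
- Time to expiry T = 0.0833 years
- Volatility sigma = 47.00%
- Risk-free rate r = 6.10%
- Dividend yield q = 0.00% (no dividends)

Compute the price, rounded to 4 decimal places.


Answer: Price = 2.5630

Derivation:
d1 = (ln(S/K) + (r - q + 0.5*sigma^2) * T) / (sigma * sqrt(T)) = -0.48765942
d2 = d1 - sigma * sqrt(T) = -0.62330960
exp(-rT) = 0.99493159; exp(-qT) = 1.00000000
C = S_0 * exp(-qT) * N(d1) - K * exp(-rT) * N(d2)
N(d1) = 0.31289555; N(d2) = 0.26654055
C = 100.5300 * 1.00000000 * 0.31289555 - 108.9500 * 0.99493159 * 0.26654055 = 2.5630


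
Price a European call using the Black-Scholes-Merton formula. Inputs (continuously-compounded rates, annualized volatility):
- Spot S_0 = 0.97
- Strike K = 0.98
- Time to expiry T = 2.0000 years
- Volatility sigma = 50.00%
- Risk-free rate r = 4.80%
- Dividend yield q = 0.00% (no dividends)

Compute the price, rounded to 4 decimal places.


Answer: Price = 0.2987

Derivation:
d1 = (ln(S/K) + (r - q + 0.5*sigma^2) * T) / (sigma * sqrt(T)) = 0.47481301
d2 = d1 - sigma * sqrt(T) = -0.23229377
exp(-rT) = 0.90846402; exp(-qT) = 1.00000000
C = S_0 * exp(-qT) * N(d1) - K * exp(-rT) * N(d2)
N(d1) = 0.68253987; N(d2) = 0.40815493
C = 0.9700 * 1.00000000 * 0.68253987 - 0.9800 * 0.90846402 * 0.40815493 = 0.2987


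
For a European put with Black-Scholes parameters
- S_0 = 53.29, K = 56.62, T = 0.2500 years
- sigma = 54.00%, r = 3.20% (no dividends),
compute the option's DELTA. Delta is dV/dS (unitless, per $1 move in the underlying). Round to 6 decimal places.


Answer: Delta = -0.523868

Derivation:
d1 = -0.0598651236; d2 = -0.3298651236
phi(d1) = 0.3982280493; exp(-qT) = 1.0000000000; exp(-rT) = 0.9920319148
N(-d1) = 0.5238684713
Delta = -exp(-qT) * N(-d1) = -1.0000000000 * 0.5238684713 = -0.523868


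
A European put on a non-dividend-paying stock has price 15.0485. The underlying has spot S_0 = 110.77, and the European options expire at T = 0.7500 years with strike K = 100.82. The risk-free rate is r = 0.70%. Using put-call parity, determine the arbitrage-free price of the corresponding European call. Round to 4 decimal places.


Answer: Call price = 25.5264

Derivation:
Put-call parity: C - P = S_0 * exp(-qT) - K * exp(-rT).
S_0 * exp(-qT) = 110.7700 * 1.00000000 = 110.77000000
K * exp(-rT) = 100.8200 * 0.99476376 = 100.29208200
C = P + S*exp(-qT) - K*exp(-rT)
C = 15.0485 + 110.77000000 - 100.29208200 = 25.5264


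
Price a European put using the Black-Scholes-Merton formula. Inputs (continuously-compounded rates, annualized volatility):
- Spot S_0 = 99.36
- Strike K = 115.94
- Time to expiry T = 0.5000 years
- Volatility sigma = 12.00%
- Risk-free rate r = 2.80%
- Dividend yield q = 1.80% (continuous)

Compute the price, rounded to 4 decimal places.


Answer: Price = 16.0004

Derivation:
d1 = (ln(S/K) + (r - q + 0.5*sigma^2) * T) / (sigma * sqrt(T)) = -1.71736435
d2 = d1 - sigma * sqrt(T) = -1.80221717
exp(-rT) = 0.98609754; exp(-qT) = 0.99104038
P = K * exp(-rT) * N(-d2) - S_0 * exp(-qT) * N(-d1)
N(-d1) = 0.95704369; N(-d2) = 0.96424438
P = 115.9400 * 0.98609754 * 0.96424438 - 99.3600 * 0.99104038 * 0.95704369 = 16.0004


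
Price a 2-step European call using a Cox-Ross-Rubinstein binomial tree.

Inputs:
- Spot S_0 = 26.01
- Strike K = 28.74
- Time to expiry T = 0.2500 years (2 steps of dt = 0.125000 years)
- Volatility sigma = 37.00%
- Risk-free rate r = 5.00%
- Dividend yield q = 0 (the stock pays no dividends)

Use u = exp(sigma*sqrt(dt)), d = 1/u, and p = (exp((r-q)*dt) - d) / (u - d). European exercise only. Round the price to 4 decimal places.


Answer: Price = V(0,0) = 1.2031

Derivation:
dt = T/N = 0.125000
u = exp(sigma*sqrt(dt)) = 1.139757; d = 1/u = 0.877380
p = (exp((r-q)*dt) - d) / (u - d) = 0.491238
Discount per step: exp(-r*dt) = 0.993769
Stock lattice S(k, i) with i counting down-moves:
  k=0: S(0,0) = 26.0100
  k=1: S(1,0) = 29.6451; S(1,1) = 22.8207
  k=2: S(2,0) = 33.7882; S(2,1) = 26.0100; S(2,2) = 20.0224
Terminal payoffs V(N, i) = max(S_T - K, 0):
  V(2,0) = 5.048165; V(2,1) = 0.000000; V(2,2) = 0.000000
Backward induction: V(k, i) = exp(-r*dt) * [p * V(k+1, i) + (1-p) * V(k+1, i+1)].
  V(1,0) = exp(-r*dt) * [p*5.048165 + (1-p)*0.000000] = 2.464401
  V(1,1) = exp(-r*dt) * [p*0.000000 + (1-p)*0.000000] = 0.000000
  V(0,0) = exp(-r*dt) * [p*2.464401 + (1-p)*0.000000] = 1.203065


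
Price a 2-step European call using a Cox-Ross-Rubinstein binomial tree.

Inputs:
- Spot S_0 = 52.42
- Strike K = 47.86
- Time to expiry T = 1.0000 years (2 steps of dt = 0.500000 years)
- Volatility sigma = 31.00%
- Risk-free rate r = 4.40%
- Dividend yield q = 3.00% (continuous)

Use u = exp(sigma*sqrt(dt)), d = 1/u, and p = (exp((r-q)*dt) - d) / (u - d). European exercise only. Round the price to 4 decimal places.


dt = T/N = 0.500000
u = exp(sigma*sqrt(dt)) = 1.245084; d = 1/u = 0.803159
p = (exp((r-q)*dt) - d) / (u - d) = 0.461313
Discount per step: exp(-r*dt) = 0.978240
Stock lattice S(k, i) with i counting down-moves:
  k=0: S(0,0) = 52.4200
  k=1: S(1,0) = 65.2673; S(1,1) = 42.1016
  k=2: S(2,0) = 81.2633; S(2,1) = 52.4200; S(2,2) = 33.8142
Terminal payoffs V(N, i) = max(S_T - K, 0):
  V(2,0) = 33.403292; V(2,1) = 4.560000; V(2,2) = 0.000000
Backward induction: V(k, i) = exp(-r*dt) * [p * V(k+1, i) + (1-p) * V(k+1, i+1)].
  V(1,0) = exp(-r*dt) * [p*33.403292 + (1-p)*4.560000] = 17.477029
  V(1,1) = exp(-r*dt) * [p*4.560000 + (1-p)*0.000000] = 2.057813
  V(0,0) = exp(-r*dt) * [p*17.477029 + (1-p)*2.057813] = 8.971341

Answer: Price = V(0,0) = 8.9713


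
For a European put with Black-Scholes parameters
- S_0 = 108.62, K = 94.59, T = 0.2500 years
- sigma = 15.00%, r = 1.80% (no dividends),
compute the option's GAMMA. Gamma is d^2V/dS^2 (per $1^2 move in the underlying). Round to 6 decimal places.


Answer: Gamma = 0.007437

Derivation:
d1 = 1.9415505384; d2 = 1.8665505384
phi(d1) = 0.0605825864; exp(-qT) = 1.0000000000; exp(-rT) = 0.9955101098
Gamma = exp(-qT) * phi(d1) / (S * sigma * sqrt(T)) = 1.0000000000 * 0.0605825864 / (108.6200 * 0.1500 * 0.5000000000) = 0.007437


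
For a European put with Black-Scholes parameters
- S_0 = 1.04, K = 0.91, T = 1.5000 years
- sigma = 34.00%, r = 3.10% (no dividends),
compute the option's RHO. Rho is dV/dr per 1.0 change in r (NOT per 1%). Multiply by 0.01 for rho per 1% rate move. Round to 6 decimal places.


d1 = 0.6405449121; d2 = 0.2241316558
phi(d1) = 0.3249488722; exp(-qT) = 1.0000000000; exp(-rT) = 0.9545645606
N(-d2) = 0.4113274306
Rho = -K*T*exp(-rT)*N(-d2) = -0.9100 * 1.5000 * 0.9545645606 * 0.4113274306 = -0.535952

Answer: Rho = -0.535952


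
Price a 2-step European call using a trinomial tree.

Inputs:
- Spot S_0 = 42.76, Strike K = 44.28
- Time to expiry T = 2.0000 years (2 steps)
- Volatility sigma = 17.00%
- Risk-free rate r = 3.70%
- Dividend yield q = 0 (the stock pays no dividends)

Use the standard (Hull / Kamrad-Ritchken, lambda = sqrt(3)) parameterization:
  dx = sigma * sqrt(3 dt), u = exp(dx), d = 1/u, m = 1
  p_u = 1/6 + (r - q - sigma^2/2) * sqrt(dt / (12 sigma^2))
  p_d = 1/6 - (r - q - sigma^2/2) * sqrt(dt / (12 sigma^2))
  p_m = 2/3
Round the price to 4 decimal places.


dt = T/N = 1.000000; dx = sigma*sqrt(3*dt) = 0.294449
u = exp(dx) = 1.342386; d = 1/u = 0.744942
p_u = 0.204959, p_m = 0.666667, p_d = 0.128375
Discount per step: exp(-r*dt) = 0.963676
Stock lattice S(k, j) with j the centered position index:
  k=0: S(0,+0) = 42.7600
  k=1: S(1,-1) = 31.8537; S(1,+0) = 42.7600; S(1,+1) = 57.4004
  k=2: S(2,-2) = 23.7292; S(2,-1) = 31.8537; S(2,+0) = 42.7600; S(2,+1) = 57.4004; S(2,+2) = 77.0535
Terminal payoffs V(N, j) = max(S_T - K, 0):
  V(2,-2) = 0.000000; V(2,-1) = 0.000000; V(2,+0) = 0.000000; V(2,+1) = 13.120426; V(2,+2) = 32.773529
Backward induction: V(k, j) = exp(-r*dt) * [p_u * V(k+1, j+1) + p_m * V(k+1, j) + p_d * V(k+1, j-1)]
  V(1,-1) = exp(-r*dt) * [p_u*0.000000 + p_m*0.000000 + p_d*0.000000] = 0.000000
  V(1,+0) = exp(-r*dt) * [p_u*13.120426 + p_m*0.000000 + p_d*0.000000] = 2.591464
  V(1,+1) = exp(-r*dt) * [p_u*32.773529 + p_m*13.120426 + p_d*0.000000] = 14.902448
  V(0,+0) = exp(-r*dt) * [p_u*14.902448 + p_m*2.591464 + p_d*0.000000] = 4.608325

Answer: Price = V(0,0) = 4.6083


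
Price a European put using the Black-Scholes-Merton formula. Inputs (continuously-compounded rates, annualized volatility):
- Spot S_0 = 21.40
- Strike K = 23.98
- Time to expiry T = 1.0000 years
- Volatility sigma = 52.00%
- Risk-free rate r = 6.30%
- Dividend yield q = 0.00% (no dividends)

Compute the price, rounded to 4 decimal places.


Answer: Price = 5.0833

Derivation:
d1 = (ln(S/K) + (r - q + 0.5*sigma^2) * T) / (sigma * sqrt(T)) = 0.16225149
d2 = d1 - sigma * sqrt(T) = -0.35774851
exp(-rT) = 0.93894347; exp(-qT) = 1.00000000
P = K * exp(-rT) * N(-d2) - S_0 * exp(-qT) * N(-d1)
N(-d1) = 0.43555391; N(-d2) = 0.63973424
P = 23.9800 * 0.93894347 * 0.63973424 - 21.4000 * 1.00000000 * 0.43555391 = 5.0833


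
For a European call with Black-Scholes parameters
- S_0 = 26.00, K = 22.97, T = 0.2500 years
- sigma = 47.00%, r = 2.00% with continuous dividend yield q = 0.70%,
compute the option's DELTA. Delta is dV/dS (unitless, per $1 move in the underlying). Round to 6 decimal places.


d1 = 0.6585958354; d2 = 0.4235958354
phi(d1) = 0.3211609851; exp(-qT) = 0.9982515304; exp(-rT) = 0.9950124792
N(d1) = 0.7449223310
Delta = exp(-qT) * N(d1) = 0.9982515304 * 0.7449223310 = 0.743620

Answer: Delta = 0.743620


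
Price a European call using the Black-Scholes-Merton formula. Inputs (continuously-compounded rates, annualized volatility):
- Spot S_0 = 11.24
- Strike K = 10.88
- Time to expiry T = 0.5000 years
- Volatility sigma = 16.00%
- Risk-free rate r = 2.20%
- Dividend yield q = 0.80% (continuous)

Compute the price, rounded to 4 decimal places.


Answer: Price = 0.7422

Derivation:
d1 = (ln(S/K) + (r - q + 0.5*sigma^2) * T) / (sigma * sqrt(T)) = 0.40616747
d2 = d1 - sigma * sqrt(T) = 0.29303038
exp(-rT) = 0.98906028; exp(-qT) = 0.99600799
C = S_0 * exp(-qT) * N(d1) - K * exp(-rT) * N(d2)
N(d1) = 0.65769022; N(d2) = 0.61525053
C = 11.2400 * 0.99600799 * 0.65769022 - 10.8800 * 0.98906028 * 0.61525053 = 0.7422


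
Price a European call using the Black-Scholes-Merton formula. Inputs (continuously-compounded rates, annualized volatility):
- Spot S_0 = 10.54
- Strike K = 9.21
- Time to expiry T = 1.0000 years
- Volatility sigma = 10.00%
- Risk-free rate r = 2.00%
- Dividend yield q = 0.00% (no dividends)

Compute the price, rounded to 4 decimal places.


Answer: Price = 1.5379

Derivation:
d1 = (ln(S/K) + (r - q + 0.5*sigma^2) * T) / (sigma * sqrt(T)) = 1.59887693
d2 = d1 - sigma * sqrt(T) = 1.49887693
exp(-rT) = 0.98019867; exp(-qT) = 1.00000000
C = S_0 * exp(-qT) * N(d1) - K * exp(-rT) * N(d2)
N(d1) = 0.94507602; N(d2) = 0.93304722
C = 10.5400 * 1.00000000 * 0.94507602 - 9.2100 * 0.98019867 * 0.93304722 = 1.5379
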